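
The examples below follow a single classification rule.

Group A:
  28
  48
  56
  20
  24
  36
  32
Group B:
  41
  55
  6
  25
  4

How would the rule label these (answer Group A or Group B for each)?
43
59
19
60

The rule appears to be: even AND at least 20.
43: Group B (43 is odd, 43 ≥ 20).
59: Group B (59 is odd, 59 ≥ 20).
19: Group B (19 is odd, 19 < 20).
60: Group A (60 is even, 60 ≥ 20).

Group B, Group B, Group B, Group A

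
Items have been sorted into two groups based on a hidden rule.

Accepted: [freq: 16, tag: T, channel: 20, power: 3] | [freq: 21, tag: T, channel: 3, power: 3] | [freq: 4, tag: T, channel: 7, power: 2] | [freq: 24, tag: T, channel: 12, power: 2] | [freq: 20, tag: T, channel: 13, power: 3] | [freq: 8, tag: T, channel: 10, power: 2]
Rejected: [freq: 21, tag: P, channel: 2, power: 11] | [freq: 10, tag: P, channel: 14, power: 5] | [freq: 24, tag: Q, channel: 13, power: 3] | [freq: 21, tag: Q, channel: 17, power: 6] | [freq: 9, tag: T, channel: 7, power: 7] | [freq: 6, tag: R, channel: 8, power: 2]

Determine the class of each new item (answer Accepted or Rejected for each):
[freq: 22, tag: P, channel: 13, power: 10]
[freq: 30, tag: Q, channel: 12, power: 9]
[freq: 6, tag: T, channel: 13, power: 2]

A rule that fits every label: tag is T AND power ≤ 3 — true of each 'Accepted' example, false of each 'Rejected' one.

Rejected, Rejected, Accepted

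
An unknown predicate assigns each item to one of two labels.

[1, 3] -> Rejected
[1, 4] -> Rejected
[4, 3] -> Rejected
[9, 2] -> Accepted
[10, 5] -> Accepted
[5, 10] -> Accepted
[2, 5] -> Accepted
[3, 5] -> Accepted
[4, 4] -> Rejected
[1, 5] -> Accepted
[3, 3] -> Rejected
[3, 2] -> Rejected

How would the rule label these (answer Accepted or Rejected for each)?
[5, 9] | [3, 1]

Accepted, Rejected

A rule that fits every label: max ≥ 5 — true of each 'Accepted' example, false of each 'Rejected' one.
[5, 9] → max 9 → Accepted. [3, 1] → max 3 → Rejected.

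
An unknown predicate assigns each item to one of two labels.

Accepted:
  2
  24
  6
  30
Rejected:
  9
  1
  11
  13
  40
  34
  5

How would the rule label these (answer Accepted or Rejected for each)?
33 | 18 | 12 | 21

All 'Accepted' examples share one property — even AND at most 30 — and every 'Rejected' example lacks it.

Rejected, Accepted, Accepted, Rejected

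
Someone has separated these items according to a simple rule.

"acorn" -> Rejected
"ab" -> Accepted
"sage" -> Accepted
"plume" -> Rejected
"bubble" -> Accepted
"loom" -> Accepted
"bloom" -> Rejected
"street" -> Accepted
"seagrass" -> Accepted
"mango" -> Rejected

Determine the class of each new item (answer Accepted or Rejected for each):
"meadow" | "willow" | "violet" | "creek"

Accepted, Accepted, Accepted, Rejected

Looking at the examples, the only property every 'Accepted' case has and every 'Rejected' case lacks is: even length.
"meadow" — length 6, hence Accepted.
"willow" — length 6, hence Accepted.
"violet" — length 6, hence Accepted.
"creek" — length 5, hence Rejected.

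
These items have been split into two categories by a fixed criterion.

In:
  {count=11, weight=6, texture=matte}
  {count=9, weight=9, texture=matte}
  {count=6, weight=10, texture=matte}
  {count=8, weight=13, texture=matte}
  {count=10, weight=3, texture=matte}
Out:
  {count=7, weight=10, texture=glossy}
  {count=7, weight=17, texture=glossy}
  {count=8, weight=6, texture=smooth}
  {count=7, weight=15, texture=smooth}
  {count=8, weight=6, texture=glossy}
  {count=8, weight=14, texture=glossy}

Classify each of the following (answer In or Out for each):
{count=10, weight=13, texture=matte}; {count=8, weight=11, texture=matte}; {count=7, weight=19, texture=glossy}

In, In, Out

The common property of the 'In' items is: texture is matte. No 'Out' item has it.
{count=10, weight=13, texture=matte} — texture is matte, hence In.
{count=8, weight=11, texture=matte} — texture is matte, hence In.
{count=7, weight=19, texture=glossy} — texture is glossy, hence Out.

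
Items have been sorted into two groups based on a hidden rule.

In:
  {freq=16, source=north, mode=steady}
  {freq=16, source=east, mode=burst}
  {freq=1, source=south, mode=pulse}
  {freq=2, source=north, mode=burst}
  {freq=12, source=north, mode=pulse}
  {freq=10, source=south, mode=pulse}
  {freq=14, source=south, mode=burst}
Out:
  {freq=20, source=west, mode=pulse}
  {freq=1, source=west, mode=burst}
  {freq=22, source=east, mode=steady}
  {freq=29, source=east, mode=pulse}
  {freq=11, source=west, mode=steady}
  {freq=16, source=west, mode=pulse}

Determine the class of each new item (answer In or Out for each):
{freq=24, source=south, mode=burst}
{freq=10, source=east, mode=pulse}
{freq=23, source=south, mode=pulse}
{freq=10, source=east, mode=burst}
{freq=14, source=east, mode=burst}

Out, In, Out, In, In

One predicate separates the groups cleanly: source is not west AND freq ≤ 16.
{freq=24, source=south, mode=burst} — source is south, freq = 24, hence Out. {freq=10, source=east, mode=pulse} — source is east, freq = 10, hence In. {freq=23, source=south, mode=pulse} — source is south, freq = 23, hence Out. {freq=10, source=east, mode=burst} — source is east, freq = 10, hence In. {freq=14, source=east, mode=burst} — source is east, freq = 14, hence In.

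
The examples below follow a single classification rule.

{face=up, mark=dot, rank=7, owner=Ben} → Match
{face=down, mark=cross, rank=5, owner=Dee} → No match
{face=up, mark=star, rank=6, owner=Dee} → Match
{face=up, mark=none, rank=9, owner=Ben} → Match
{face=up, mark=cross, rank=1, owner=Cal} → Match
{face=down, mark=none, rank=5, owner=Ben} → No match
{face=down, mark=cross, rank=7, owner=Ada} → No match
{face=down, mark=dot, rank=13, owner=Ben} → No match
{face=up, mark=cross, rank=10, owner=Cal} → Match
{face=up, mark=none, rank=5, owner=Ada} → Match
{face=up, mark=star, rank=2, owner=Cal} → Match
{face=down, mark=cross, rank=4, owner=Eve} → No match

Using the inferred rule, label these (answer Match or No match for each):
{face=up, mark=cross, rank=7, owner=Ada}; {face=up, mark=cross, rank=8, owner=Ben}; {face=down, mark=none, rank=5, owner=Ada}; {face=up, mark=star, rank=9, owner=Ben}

Match, Match, No match, Match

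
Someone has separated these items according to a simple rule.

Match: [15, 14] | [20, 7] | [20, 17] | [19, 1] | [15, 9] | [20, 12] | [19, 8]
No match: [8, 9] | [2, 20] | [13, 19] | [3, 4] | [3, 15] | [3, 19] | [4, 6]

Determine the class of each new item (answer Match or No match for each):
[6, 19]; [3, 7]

No match, No match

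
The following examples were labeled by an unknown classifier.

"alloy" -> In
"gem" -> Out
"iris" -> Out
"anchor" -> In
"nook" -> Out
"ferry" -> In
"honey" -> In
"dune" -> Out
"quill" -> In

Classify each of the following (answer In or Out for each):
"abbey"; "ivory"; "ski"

The rule appears to be: length ≥ 5.
"abbey": In (length 5). "ivory": In (length 5). "ski": Out (length 3).

In, In, Out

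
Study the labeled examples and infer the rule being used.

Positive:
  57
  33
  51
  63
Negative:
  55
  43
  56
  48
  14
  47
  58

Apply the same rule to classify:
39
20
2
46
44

One predicate separates the groups cleanly: ≡ 3 (mod 6).
39: 39 mod 6 = 3, has this property → Positive. 20: 20 mod 6 = 2, does not pass → Negative. 2: 2 mod 6 = 2, does not pass → Negative. 46: 46 mod 6 = 4, does not pass → Negative. 44: 44 mod 6 = 2, does not pass → Negative.

Positive, Negative, Negative, Negative, Negative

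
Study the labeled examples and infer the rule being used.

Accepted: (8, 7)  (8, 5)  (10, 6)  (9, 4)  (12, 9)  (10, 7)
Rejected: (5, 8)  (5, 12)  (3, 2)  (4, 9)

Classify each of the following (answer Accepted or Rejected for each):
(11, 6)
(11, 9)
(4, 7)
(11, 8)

Accepted, Accepted, Rejected, Accepted

The simplest hypothesis consistent with all the labels is: first ≥ 6.
(11, 6): Accepted (first 11). (11, 9): Accepted (first 11). (4, 7): Rejected (first 4). (11, 8): Accepted (first 11).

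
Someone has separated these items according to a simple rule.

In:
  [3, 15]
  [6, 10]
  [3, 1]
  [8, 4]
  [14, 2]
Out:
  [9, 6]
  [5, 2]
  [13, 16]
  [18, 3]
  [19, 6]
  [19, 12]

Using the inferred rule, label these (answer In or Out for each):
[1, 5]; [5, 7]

In, In

Rule: sum is even. This holds for each 'In' example and fails for each 'Out' one.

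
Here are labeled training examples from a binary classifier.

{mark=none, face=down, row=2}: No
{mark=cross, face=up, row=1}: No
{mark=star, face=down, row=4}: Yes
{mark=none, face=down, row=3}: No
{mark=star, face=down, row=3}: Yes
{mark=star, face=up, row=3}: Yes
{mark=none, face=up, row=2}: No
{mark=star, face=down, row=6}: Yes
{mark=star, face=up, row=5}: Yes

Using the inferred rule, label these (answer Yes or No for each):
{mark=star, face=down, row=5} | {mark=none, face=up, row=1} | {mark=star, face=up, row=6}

Yes, No, Yes

The pattern is that an item is 'Yes' exactly when: mark is star.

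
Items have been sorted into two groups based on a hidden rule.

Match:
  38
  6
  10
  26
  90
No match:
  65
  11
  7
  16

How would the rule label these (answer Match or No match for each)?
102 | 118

Match, Match

Looking at the examples, the only property every 'Match' case has and every 'No match' case lacks is: ≡ 2 (mod 4).
102 → 102 mod 4 = 2 → Match. 118 → 118 mod 4 = 2 → Match.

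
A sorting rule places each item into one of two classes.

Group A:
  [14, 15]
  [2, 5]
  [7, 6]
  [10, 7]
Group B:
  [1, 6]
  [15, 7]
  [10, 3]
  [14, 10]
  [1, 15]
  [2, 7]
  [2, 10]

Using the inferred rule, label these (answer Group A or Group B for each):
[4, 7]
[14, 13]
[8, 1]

Group A, Group A, Group B

The classifier is using: |first − second| ≤ 3.
[4, 7] — |4−7| = 3, hence Group A.
[14, 13] — |14−13| = 1, hence Group A.
[8, 1] — |8−1| = 7, hence Group B.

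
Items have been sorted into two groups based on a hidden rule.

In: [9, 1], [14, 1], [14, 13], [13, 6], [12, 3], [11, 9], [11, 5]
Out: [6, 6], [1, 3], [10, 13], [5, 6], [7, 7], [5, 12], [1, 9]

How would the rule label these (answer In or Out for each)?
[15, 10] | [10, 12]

In, Out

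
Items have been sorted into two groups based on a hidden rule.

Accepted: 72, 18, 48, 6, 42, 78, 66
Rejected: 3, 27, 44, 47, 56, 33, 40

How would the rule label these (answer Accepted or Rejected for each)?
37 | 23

'Accepted' ⟺ multiple of 6.
37: Rejected (37 = 6·6 + 1).
23: Rejected (23 = 6·3 + 5).

Rejected, Rejected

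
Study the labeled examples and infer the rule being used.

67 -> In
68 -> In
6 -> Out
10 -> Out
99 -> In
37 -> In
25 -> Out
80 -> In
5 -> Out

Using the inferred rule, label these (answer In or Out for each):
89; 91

Rule: at least 37. This holds for each 'In' example and fails for each 'Out' one.

In, In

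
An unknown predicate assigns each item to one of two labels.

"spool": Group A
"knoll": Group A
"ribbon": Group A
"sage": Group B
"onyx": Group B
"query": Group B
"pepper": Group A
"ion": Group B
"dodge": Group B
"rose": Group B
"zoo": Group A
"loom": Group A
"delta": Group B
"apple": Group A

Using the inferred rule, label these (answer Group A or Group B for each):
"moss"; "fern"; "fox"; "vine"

All 'Group A' examples share one property — has a double letter — and every 'Group B' example lacks it.
"moss": Group A ('ss' doubled).
"fern": Group B (no doubled letter).
"fox": Group B (no doubled letter).
"vine": Group B (no doubled letter).

Group A, Group B, Group B, Group B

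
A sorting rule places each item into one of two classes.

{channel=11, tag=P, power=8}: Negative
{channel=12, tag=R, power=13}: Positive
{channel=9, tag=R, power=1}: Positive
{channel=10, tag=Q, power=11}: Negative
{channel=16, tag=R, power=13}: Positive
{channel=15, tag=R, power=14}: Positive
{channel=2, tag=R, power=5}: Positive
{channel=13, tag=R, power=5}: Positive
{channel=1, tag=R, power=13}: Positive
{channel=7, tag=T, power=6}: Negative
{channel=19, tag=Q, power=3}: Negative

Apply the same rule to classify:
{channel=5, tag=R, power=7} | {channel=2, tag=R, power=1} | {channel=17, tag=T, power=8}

Positive, Positive, Negative

All 'Positive' examples share one property — tag is R — and every 'Negative' example lacks it.
Positive: {channel=5, tag=R, power=7}, since tag is R.
Positive: {channel=2, tag=R, power=1}, since tag is R.
Negative: {channel=17, tag=T, power=8}, since tag is T.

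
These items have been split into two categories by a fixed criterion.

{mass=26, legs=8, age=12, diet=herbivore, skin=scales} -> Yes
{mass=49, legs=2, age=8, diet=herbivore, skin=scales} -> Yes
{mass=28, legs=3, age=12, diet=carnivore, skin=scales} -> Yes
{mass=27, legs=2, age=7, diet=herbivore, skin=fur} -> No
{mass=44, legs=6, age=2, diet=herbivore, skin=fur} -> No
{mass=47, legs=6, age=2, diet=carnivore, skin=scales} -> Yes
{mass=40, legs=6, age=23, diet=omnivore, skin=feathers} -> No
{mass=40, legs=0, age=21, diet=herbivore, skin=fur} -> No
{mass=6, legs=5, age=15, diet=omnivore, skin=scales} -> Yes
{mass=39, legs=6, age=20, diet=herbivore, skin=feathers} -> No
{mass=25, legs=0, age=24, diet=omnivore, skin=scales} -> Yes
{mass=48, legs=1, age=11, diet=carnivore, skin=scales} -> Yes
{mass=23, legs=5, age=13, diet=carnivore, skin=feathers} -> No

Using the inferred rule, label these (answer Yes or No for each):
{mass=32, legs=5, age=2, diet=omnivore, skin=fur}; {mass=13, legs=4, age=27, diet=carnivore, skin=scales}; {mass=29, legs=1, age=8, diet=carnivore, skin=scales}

No, Yes, Yes

A rule that fits every label: skin is scales — true of each 'Yes' example, false of each 'No' one.
{mass=32, legs=5, age=2, diet=omnivore, skin=fur}: No (skin is fur). {mass=13, legs=4, age=27, diet=carnivore, skin=scales}: Yes (skin is scales). {mass=29, legs=1, age=8, diet=carnivore, skin=scales}: Yes (skin is scales).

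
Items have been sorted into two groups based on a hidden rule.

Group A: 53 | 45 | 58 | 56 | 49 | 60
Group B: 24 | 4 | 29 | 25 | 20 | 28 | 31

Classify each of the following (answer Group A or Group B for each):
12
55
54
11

Group B, Group A, Group A, Group B

The classifier is using: at least 45.
12: 12 < 45, does not fit → Group B.
55: 55 ≥ 45, matches → Group A.
54: 54 ≥ 45, matches → Group A.
11: 11 < 45, does not fit → Group B.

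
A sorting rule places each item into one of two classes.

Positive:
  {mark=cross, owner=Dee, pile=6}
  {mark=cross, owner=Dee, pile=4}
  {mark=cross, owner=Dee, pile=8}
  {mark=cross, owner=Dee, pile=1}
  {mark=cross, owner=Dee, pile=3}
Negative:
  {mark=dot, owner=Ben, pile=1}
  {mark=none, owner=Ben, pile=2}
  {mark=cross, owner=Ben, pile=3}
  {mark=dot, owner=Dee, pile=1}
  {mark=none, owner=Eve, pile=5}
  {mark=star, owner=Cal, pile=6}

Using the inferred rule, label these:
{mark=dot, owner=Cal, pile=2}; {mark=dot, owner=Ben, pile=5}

Negative, Negative

The distinguishing property — mark is cross AND owner is Dee — holds for all the 'Positive' cases and none of the 'Negative' cases.
{mark=dot, owner=Cal, pile=2}: mark is dot, owner is Cal, lacks this property → Negative.
{mark=dot, owner=Ben, pile=5}: mark is dot, owner is Ben, lacks this property → Negative.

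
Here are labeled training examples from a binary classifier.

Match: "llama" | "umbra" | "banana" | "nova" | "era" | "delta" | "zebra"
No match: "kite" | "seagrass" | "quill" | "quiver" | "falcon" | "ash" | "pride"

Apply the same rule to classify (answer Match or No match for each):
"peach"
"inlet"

The common property of the 'Match' items is: ends with 'a'. No 'No match' item has it.
No match: "peach", since ends with 'h'. No match: "inlet", since ends with 't'.

No match, No match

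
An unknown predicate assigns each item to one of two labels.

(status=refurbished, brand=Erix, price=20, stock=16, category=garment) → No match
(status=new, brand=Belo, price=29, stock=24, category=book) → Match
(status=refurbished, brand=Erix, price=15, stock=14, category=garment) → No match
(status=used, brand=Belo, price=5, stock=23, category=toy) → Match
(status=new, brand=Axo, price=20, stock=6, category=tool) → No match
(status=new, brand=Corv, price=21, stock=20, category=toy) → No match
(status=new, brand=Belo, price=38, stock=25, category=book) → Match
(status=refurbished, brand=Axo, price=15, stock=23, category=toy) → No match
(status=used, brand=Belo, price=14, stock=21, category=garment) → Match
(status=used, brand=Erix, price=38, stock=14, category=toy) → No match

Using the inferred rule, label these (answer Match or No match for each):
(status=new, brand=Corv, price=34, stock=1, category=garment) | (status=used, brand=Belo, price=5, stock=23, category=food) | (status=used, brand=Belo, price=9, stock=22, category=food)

Comparing the two groups points to one rule — brand is Belo.
(status=new, brand=Corv, price=34, stock=1, category=garment): No match (brand is Corv).
(status=used, brand=Belo, price=5, stock=23, category=food): Match (brand is Belo).
(status=used, brand=Belo, price=9, stock=22, category=food): Match (brand is Belo).

No match, Match, Match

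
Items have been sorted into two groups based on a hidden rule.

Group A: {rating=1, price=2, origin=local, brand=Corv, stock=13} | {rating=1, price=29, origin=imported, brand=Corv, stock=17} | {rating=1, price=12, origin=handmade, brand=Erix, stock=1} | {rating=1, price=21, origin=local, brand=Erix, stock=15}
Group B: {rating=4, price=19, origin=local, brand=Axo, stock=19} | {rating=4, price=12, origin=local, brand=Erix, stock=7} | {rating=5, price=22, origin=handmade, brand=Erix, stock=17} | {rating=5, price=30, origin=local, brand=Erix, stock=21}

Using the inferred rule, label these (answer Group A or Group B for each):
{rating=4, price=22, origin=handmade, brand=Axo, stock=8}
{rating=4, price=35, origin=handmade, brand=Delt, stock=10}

All 'Group A' examples share one property — rating = 1 — and every 'Group B' example lacks it.
{rating=4, price=22, origin=handmade, brand=Axo, stock=8}: Group B (rating = 4).
{rating=4, price=35, origin=handmade, brand=Delt, stock=10}: Group B (rating = 4).

Group B, Group B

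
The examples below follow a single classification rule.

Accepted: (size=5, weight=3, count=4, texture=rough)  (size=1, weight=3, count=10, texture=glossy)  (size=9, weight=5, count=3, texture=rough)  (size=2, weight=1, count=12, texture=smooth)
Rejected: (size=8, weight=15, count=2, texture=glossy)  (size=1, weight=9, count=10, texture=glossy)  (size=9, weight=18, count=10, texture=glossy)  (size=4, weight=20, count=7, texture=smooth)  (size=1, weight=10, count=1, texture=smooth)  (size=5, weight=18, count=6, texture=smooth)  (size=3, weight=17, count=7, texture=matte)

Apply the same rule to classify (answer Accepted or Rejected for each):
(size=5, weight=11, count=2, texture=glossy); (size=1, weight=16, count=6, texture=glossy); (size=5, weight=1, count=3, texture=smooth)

The distinguishing property — weight ≤ 5 — holds for all the 'Accepted' cases and none of the 'Rejected' cases.
(size=5, weight=11, count=2, texture=glossy): weight = 11, doesn't match → Rejected. (size=1, weight=16, count=6, texture=glossy): weight = 16, doesn't match → Rejected. (size=5, weight=1, count=3, texture=smooth): weight = 1, fits → Accepted.

Rejected, Rejected, Accepted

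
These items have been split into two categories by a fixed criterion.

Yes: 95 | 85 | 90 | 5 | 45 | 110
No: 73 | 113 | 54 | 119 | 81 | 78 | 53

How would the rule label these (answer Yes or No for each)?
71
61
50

The rule appears to be: multiple of 5.
71 — 71 = 5·14 + 1, hence No.
61 — 61 = 5·12 + 1, hence No.
50 — 50 = 5·10, hence Yes.

No, No, Yes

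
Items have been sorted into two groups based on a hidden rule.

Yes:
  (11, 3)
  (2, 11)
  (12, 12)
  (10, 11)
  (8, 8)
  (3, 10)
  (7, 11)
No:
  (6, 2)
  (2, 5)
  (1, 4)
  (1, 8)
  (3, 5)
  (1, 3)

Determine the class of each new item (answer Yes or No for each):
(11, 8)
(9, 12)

Yes, Yes

One predicate separates the groups cleanly: sum ≥ 13.
(11, 8): Yes (11+8 = 19). (9, 12): Yes (9+12 = 21).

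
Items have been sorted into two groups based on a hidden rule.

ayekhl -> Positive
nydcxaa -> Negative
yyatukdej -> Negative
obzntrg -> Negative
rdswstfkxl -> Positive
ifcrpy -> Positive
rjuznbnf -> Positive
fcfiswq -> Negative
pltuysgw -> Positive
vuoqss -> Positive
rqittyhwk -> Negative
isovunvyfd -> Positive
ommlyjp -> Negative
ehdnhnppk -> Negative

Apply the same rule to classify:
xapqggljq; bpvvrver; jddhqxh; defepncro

Negative, Positive, Negative, Negative

Rule: even length. This holds for each 'Positive' example and fails for each 'Negative' one.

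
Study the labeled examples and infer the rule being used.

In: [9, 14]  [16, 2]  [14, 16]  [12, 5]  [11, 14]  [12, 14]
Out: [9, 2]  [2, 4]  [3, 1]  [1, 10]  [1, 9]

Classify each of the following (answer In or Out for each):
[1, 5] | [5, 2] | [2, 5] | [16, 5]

'In' ⟺ sum ≥ 17.
Out: [1, 5], since 1+5 = 6. Out: [5, 2], since 5+2 = 7. Out: [2, 5], since 2+5 = 7. In: [16, 5], since 16+5 = 21.

Out, Out, Out, In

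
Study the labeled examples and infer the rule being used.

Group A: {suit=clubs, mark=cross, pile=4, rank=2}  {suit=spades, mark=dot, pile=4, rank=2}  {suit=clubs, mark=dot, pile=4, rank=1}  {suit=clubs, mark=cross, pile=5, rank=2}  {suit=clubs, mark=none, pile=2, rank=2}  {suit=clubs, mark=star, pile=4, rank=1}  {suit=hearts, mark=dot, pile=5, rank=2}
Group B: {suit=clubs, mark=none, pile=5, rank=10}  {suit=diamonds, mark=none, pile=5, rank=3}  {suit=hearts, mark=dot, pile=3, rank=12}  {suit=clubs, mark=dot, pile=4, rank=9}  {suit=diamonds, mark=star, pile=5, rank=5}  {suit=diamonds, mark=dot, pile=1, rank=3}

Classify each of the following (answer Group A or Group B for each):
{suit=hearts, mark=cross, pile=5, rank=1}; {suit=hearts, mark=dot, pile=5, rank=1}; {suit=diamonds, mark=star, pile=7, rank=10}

Group A, Group A, Group B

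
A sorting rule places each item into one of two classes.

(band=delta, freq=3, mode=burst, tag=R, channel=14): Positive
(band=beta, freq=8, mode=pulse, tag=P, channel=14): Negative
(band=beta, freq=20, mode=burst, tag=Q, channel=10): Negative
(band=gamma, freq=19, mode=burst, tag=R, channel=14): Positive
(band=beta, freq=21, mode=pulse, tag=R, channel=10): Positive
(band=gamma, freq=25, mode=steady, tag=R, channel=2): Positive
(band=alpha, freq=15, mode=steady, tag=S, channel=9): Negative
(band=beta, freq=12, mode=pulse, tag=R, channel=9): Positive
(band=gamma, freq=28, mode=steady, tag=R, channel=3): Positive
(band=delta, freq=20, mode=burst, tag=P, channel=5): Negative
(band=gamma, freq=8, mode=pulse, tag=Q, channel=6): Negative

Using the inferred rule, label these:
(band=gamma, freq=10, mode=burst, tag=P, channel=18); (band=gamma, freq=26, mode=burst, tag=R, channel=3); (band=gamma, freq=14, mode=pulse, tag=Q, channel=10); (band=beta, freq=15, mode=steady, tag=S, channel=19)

The common property of the 'Positive' items is: tag is R. No 'Negative' item has it.
(band=gamma, freq=10, mode=burst, tag=P, channel=18): tag is P — doesn't match, so Negative.
(band=gamma, freq=26, mode=burst, tag=R, channel=3): tag is R — passes, so Positive.
(band=gamma, freq=14, mode=pulse, tag=Q, channel=10): tag is Q — doesn't match, so Negative.
(band=beta, freq=15, mode=steady, tag=S, channel=19): tag is S — doesn't match, so Negative.

Negative, Positive, Negative, Negative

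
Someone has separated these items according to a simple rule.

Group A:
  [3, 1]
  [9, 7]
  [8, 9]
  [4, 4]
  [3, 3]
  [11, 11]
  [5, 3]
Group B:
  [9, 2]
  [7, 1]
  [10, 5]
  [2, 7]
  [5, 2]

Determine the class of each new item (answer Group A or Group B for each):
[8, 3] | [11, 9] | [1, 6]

Rule: |first − second| ≤ 2. This holds for each 'Group A' example and fails for each 'Group B' one.
[8, 3] — |8−3| = 5, hence Group B.
[11, 9] — |11−9| = 2, hence Group A.
[1, 6] — |1−6| = 5, hence Group B.

Group B, Group A, Group B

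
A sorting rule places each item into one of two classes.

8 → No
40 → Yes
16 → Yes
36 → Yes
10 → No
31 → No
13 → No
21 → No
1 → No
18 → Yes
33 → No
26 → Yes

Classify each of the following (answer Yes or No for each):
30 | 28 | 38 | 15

Yes, Yes, Yes, No

The distinguishing property — even AND at least 13 — holds for all the 'Yes' cases and none of the 'No' cases.
30 — 30 is even, 30 ≥ 13, hence Yes.
28 — 28 is even, 28 ≥ 13, hence Yes.
38 — 38 is even, 38 ≥ 13, hence Yes.
15 — 15 is odd, 15 ≥ 13, hence No.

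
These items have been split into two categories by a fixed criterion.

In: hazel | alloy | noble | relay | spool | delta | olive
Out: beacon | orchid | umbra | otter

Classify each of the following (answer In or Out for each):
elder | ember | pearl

In, Out, In

All 'In' examples share one property — contains 'l' — and every 'Out' example lacks it.
elder → has 'l' → In. ember → no 'l' → Out. pearl → has 'l' → In.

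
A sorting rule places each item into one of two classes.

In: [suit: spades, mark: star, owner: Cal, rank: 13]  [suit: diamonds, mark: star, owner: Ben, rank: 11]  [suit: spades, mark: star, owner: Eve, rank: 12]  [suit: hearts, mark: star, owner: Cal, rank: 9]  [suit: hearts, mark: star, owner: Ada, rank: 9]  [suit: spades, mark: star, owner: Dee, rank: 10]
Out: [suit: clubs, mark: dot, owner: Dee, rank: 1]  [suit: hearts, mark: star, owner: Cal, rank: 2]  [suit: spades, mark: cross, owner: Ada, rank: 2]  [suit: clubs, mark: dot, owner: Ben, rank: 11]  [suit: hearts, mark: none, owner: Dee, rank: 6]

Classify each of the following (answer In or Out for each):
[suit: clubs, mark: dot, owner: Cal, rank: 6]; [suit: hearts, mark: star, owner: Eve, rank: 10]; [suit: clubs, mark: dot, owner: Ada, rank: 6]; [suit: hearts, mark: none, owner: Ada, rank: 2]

Out, In, Out, Out

The rule appears to be: mark is star AND rank ≥ 6.
[suit: clubs, mark: dot, owner: Cal, rank: 6]: mark is dot, rank = 6, does not fit → Out.
[suit: hearts, mark: star, owner: Eve, rank: 10]: mark is star, rank = 10, passes → In.
[suit: clubs, mark: dot, owner: Ada, rank: 6]: mark is dot, rank = 6, does not fit → Out.
[suit: hearts, mark: none, owner: Ada, rank: 2]: mark is none, rank = 2, does not fit → Out.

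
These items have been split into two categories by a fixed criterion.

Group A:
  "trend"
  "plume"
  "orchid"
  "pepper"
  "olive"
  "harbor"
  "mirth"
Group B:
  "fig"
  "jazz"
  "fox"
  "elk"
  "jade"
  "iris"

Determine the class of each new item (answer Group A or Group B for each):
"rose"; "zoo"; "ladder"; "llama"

The rule appears to be: length ≥ 5.
"rose": length 4, lacks this property → Group B.
"zoo": length 3, lacks this property → Group B.
"ladder": length 6, passes → Group A.
"llama": length 5, passes → Group A.

Group B, Group B, Group A, Group A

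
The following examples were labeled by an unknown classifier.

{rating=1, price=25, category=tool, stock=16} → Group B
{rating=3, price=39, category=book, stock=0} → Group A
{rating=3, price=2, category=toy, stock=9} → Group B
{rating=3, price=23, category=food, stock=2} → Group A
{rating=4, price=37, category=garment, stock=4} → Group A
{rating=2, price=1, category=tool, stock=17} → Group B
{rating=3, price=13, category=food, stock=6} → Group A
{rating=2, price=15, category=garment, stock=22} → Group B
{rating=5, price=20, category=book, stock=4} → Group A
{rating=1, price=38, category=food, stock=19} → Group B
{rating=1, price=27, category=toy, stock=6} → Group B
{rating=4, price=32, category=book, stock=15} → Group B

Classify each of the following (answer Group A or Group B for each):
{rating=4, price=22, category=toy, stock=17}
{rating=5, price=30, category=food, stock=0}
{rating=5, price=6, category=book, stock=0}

One predicate separates the groups cleanly: stock ≤ 6 AND rating ≥ 2.
{rating=4, price=22, category=toy, stock=17} → stock = 17, rating = 4 → Group B.
{rating=5, price=30, category=food, stock=0} → stock = 0, rating = 5 → Group A.
{rating=5, price=6, category=book, stock=0} → stock = 0, rating = 5 → Group A.

Group B, Group A, Group A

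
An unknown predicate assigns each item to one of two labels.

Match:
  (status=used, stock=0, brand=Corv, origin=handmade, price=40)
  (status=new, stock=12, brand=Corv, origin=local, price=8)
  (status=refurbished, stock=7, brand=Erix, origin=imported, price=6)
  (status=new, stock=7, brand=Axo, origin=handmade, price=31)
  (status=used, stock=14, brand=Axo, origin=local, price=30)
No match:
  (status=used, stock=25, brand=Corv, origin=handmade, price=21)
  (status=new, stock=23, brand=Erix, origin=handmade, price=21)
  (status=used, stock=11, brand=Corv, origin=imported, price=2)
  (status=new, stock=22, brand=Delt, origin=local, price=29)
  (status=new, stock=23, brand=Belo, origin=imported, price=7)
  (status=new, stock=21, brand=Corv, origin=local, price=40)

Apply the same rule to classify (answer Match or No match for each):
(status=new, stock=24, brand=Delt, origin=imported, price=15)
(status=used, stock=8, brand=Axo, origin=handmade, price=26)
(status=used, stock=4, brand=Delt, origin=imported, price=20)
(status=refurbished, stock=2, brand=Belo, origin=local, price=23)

Rule: price ≥ 6 AND stock ≤ 14. This holds for each 'Match' example and fails for each 'No match' one.

No match, Match, Match, Match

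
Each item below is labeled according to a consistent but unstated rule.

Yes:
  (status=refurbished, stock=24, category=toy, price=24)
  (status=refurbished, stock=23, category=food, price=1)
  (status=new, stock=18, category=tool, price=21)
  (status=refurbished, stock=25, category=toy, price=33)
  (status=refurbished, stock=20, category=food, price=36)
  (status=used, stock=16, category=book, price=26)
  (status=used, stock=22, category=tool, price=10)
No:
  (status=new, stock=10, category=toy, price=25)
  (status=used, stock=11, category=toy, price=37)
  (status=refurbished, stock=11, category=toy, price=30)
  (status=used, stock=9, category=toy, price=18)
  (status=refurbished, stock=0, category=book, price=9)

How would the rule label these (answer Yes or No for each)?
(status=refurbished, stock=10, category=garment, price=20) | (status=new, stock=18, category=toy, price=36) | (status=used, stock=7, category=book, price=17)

No, Yes, No

Every 'Yes' example satisfies: stock ≥ 16. None of the 'No' examples do.
(status=refurbished, stock=10, category=garment, price=20) — stock = 10, hence No.
(status=new, stock=18, category=toy, price=36) — stock = 18, hence Yes.
(status=used, stock=7, category=book, price=17) — stock = 7, hence No.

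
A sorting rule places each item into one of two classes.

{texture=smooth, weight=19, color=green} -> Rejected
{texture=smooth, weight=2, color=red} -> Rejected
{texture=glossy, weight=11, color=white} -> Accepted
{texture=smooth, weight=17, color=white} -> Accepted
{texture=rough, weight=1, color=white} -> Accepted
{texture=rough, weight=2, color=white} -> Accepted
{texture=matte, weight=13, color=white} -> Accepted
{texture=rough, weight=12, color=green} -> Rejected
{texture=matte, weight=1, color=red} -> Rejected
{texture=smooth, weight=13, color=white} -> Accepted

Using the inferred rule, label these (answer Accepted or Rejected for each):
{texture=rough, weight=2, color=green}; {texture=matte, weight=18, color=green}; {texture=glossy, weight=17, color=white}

The simplest hypothesis consistent with all the labels is: color is white.
{texture=rough, weight=2, color=green}: color is green, does not pass → Rejected. {texture=matte, weight=18, color=green}: color is green, does not pass → Rejected. {texture=glossy, weight=17, color=white}: color is white, fits → Accepted.

Rejected, Rejected, Accepted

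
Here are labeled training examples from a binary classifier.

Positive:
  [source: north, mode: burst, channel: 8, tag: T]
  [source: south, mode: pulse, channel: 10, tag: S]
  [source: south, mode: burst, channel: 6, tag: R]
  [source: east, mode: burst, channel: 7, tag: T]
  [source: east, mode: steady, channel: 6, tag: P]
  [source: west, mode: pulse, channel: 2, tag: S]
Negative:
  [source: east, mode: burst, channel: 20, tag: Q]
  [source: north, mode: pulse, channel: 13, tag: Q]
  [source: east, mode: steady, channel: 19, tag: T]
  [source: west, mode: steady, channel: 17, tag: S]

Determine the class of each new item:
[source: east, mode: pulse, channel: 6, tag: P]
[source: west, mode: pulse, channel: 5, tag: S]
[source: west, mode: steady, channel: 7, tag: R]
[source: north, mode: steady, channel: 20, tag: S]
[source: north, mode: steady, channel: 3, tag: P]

Positive, Positive, Positive, Negative, Positive

One predicate separates the groups cleanly: channel ≤ 10.
[source: east, mode: pulse, channel: 6, tag: P]: channel = 6 — qualifies, so Positive.
[source: west, mode: pulse, channel: 5, tag: S]: channel = 5 — qualifies, so Positive.
[source: west, mode: steady, channel: 7, tag: R]: channel = 7 — qualifies, so Positive.
[source: north, mode: steady, channel: 20, tag: S]: channel = 20 — doesn't match, so Negative.
[source: north, mode: steady, channel: 3, tag: P]: channel = 3 — qualifies, so Positive.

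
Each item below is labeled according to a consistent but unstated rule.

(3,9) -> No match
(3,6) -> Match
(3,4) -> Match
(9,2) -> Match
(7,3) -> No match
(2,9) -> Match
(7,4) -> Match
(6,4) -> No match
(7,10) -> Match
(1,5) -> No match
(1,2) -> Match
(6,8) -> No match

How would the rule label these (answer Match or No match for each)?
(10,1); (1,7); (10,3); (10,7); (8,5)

Match, No match, Match, Match, Match

Comparing the two groups points to one rule — sum is odd.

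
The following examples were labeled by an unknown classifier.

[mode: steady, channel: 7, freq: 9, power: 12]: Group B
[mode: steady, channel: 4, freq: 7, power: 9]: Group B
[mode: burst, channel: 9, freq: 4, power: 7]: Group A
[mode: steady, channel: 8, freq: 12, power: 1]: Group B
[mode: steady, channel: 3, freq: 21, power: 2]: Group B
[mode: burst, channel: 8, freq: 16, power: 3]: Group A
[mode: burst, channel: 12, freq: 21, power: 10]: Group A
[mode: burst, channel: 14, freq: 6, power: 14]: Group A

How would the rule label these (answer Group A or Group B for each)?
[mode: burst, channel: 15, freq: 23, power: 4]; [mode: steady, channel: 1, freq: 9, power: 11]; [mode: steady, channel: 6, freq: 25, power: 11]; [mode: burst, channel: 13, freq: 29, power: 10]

Group A, Group B, Group B, Group A

The common property of the 'Group A' items is: mode is burst. No 'Group B' item has it.
Group A: [mode: burst, channel: 15, freq: 23, power: 4], since mode is burst.
Group B: [mode: steady, channel: 1, freq: 9, power: 11], since mode is steady.
Group B: [mode: steady, channel: 6, freq: 25, power: 11], since mode is steady.
Group A: [mode: burst, channel: 13, freq: 29, power: 10], since mode is burst.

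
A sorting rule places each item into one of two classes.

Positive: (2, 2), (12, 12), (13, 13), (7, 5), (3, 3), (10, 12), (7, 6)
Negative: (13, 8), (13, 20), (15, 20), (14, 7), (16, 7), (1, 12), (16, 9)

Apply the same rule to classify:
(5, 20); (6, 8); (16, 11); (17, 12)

Negative, Positive, Negative, Negative

The classifier is using: |first − second| ≤ 2.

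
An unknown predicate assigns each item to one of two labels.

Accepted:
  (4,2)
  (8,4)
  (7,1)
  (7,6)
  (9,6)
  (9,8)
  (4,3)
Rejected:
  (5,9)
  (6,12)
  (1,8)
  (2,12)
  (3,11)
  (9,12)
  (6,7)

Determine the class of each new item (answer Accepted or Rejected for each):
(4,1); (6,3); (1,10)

One predicate separates the groups cleanly: first > second.
Accepted: (4,1), since 4 > 1.
Accepted: (6,3), since 6 > 3.
Rejected: (1,10), since 1 < 10.

Accepted, Accepted, Rejected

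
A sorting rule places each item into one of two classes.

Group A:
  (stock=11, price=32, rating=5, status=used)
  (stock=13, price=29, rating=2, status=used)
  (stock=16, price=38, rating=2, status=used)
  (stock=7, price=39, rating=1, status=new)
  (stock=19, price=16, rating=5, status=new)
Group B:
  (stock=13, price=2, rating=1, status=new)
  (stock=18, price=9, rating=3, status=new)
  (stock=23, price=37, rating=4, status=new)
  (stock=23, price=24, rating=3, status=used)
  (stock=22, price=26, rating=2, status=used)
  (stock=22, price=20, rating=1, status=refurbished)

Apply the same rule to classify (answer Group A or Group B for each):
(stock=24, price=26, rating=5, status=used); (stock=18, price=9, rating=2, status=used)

Group B, Group B

Every 'Group A' example satisfies: stock ≤ 19 AND price ≥ 16. None of the 'Group B' examples do.
(stock=24, price=26, rating=5, status=used): Group B (stock = 24, price = 26).
(stock=18, price=9, rating=2, status=used): Group B (stock = 18, price = 9).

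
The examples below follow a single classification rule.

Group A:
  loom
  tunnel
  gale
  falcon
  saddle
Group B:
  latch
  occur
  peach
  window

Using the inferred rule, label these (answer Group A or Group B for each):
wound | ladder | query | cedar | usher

Group B, Group A, Group B, Group B, Group B

All 'Group A' examples share one property — even length AND contains 'l' — and every 'Group B' example lacks it.
wound — length 5, no 'l', hence Group B. ladder — length 6, has 'l', hence Group A. query — length 5, no 'l', hence Group B. cedar — length 5, no 'l', hence Group B. usher — length 5, no 'l', hence Group B.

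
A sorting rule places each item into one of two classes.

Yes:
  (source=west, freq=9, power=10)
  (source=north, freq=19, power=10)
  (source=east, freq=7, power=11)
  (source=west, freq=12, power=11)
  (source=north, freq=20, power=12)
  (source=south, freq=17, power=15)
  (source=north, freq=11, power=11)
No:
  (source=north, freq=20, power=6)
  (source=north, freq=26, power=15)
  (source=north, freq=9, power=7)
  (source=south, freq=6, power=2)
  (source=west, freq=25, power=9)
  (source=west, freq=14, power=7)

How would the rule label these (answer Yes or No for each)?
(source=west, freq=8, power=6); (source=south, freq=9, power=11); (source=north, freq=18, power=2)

No, Yes, No

A rule that fits every label: freq ≤ 20 AND power ≥ 9 — true of each 'Yes' example, false of each 'No' one.
No: (source=west, freq=8, power=6), since freq = 8, power = 6. Yes: (source=south, freq=9, power=11), since freq = 9, power = 11. No: (source=north, freq=18, power=2), since freq = 18, power = 2.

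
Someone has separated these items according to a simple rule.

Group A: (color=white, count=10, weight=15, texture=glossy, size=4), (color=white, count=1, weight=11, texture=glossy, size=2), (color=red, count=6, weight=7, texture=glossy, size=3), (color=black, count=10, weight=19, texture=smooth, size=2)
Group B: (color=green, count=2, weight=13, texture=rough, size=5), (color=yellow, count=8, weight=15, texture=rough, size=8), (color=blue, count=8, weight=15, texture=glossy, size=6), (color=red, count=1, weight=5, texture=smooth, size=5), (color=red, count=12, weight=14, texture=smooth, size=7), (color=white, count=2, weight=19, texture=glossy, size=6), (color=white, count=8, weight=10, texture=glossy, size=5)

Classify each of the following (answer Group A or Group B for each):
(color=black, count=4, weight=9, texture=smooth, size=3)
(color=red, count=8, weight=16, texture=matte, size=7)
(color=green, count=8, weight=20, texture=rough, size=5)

Group A, Group B, Group B

One predicate separates the groups cleanly: size ≤ 4.
(color=black, count=4, weight=9, texture=smooth, size=3) — size = 3, hence Group A.
(color=red, count=8, weight=16, texture=matte, size=7) — size = 7, hence Group B.
(color=green, count=8, weight=20, texture=rough, size=5) — size = 5, hence Group B.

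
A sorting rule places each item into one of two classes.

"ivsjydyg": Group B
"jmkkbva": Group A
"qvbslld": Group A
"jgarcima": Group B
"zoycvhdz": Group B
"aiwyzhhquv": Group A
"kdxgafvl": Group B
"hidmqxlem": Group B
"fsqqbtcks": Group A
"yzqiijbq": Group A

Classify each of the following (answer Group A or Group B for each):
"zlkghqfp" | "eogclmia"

Looking at the examples, the only property every 'Group A' case has and every 'Group B' case lacks is: has a double letter.

Group B, Group B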